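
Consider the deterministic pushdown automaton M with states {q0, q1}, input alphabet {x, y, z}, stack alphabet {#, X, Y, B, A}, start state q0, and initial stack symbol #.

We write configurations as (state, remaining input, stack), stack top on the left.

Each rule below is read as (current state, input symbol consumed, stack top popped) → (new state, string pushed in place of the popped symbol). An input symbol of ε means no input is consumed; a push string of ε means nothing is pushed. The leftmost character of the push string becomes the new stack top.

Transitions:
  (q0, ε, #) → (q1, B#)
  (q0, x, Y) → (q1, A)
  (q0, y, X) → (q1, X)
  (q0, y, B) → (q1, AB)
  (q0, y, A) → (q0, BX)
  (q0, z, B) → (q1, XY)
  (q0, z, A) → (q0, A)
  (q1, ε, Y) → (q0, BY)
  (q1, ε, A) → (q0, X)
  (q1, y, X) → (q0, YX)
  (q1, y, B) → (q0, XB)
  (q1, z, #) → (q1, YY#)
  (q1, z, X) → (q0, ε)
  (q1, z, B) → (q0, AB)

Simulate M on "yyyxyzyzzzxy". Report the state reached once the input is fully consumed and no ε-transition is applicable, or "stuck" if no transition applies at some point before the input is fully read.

q1

(q0, yyyxyzyzzzxy, #)
  ε-move, top #: go to q1, push B# → (q1, yyyxyzyzzzxy, B#)
  read y, top B: go to q0, push XB → (q0, yyxyzyzzzxy, XB#)
  read y, top X: go to q1, push X → (q1, yxyzyzzzxy, XB#)
  read y, top X: go to q0, push YX → (q0, xyzyzzzxy, YXB#)
  read x, top Y: go to q1, push A → (q1, yzyzzzxy, AXB#)
  ε-move, top A: go to q0, push X → (q0, yzyzzzxy, XXB#)
  read y, top X: go to q1, push X → (q1, zyzzzxy, XXB#)
  read z, top X: go to q0, push ε → (q0, yzzzxy, XB#)
  read y, top X: go to q1, push X → (q1, zzzxy, XB#)
  read z, top X: go to q0, push ε → (q0, zzxy, B#)
  read z, top B: go to q1, push XY → (q1, zxy, XY#)
  read z, top X: go to q0, push ε → (q0, xy, Y#)
  read x, top Y: go to q1, push A → (q1, y, A#)
  ε-move, top A: go to q0, push X → (q0, y, X#)
  read y, top X: go to q1, push X → (q1, ε, X#)
All input consumed; M is in state q1.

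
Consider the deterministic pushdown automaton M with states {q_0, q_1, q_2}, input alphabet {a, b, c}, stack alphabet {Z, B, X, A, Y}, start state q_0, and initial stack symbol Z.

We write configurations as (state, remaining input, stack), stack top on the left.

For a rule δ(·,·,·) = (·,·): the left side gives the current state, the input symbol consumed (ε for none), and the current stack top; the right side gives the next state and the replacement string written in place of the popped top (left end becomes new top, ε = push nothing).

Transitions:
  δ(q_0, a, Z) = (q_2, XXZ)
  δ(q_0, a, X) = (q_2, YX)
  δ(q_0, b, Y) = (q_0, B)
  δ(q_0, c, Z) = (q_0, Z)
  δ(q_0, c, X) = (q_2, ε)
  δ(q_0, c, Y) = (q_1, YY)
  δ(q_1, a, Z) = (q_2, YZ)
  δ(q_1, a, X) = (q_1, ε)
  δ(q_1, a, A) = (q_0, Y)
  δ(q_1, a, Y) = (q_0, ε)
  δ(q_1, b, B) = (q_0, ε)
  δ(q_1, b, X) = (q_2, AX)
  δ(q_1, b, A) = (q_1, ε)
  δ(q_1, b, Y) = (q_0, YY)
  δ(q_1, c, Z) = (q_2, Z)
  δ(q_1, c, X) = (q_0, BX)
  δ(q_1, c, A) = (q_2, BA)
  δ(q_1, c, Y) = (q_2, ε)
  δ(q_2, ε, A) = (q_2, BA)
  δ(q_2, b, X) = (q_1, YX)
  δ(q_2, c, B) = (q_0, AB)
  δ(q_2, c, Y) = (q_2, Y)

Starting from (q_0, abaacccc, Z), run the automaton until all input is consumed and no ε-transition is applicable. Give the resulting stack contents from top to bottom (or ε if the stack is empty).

(q_0, abaacccc, Z)
  read a, top Z: go to q_2, push XXZ → (q_2, baacccc, XXZ)
  read b, top X: go to q_1, push YX → (q_1, aacccc, YXXZ)
  read a, top Y: go to q_0, push ε → (q_0, acccc, XXZ)
  read a, top X: go to q_2, push YX → (q_2, cccc, YXXZ)
  read c, top Y: go to q_2, push Y → (q_2, ccc, YXXZ)
  read c, top Y: go to q_2, push Y → (q_2, cc, YXXZ)
  read c, top Y: go to q_2, push Y → (q_2, c, YXXZ)
  read c, top Y: go to q_2, push Y → (q_2, ε, YXXZ)
All input consumed in state q_2 with stack YXXZ.

YXXZ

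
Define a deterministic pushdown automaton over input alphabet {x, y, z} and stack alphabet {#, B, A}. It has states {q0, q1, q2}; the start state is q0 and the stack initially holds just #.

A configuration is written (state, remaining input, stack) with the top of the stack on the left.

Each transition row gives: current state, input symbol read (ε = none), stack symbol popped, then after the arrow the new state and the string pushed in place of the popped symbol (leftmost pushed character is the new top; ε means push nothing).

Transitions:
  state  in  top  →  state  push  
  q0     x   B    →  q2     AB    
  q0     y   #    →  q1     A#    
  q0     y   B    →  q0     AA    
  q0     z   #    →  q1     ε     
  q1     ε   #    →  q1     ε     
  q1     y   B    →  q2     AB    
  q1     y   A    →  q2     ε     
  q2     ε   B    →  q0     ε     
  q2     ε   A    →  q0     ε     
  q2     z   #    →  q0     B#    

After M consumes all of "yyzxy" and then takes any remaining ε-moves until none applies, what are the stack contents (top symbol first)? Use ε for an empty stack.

AA#

(q0, yyzxy, #)
  read y, top #: go to q1, push A# → (q1, yzxy, A#)
  read y, top A: go to q2, push ε → (q2, zxy, #)
  read z, top #: go to q0, push B# → (q0, xy, B#)
  read x, top B: go to q2, push AB → (q2, y, AB#)
  ε-move, top A: go to q0, push ε → (q0, y, B#)
  read y, top B: go to q0, push AA → (q0, ε, AA#)
All input consumed in state q0 with stack AA#.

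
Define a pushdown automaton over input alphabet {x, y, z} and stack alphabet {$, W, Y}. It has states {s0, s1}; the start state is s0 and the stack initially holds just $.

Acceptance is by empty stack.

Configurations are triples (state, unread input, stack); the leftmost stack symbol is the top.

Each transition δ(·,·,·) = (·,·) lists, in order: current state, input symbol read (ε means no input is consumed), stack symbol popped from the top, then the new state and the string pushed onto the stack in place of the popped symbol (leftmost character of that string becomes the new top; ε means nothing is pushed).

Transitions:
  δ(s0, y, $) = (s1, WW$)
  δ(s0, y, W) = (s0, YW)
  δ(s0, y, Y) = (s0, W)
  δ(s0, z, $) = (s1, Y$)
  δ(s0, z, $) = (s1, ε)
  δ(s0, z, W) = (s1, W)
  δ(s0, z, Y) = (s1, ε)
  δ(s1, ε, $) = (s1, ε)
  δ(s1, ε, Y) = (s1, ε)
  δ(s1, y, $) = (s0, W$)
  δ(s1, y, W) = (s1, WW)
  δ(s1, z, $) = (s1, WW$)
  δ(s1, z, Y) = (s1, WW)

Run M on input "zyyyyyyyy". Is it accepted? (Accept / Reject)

Reject

No computation consumes all input and empties the stack.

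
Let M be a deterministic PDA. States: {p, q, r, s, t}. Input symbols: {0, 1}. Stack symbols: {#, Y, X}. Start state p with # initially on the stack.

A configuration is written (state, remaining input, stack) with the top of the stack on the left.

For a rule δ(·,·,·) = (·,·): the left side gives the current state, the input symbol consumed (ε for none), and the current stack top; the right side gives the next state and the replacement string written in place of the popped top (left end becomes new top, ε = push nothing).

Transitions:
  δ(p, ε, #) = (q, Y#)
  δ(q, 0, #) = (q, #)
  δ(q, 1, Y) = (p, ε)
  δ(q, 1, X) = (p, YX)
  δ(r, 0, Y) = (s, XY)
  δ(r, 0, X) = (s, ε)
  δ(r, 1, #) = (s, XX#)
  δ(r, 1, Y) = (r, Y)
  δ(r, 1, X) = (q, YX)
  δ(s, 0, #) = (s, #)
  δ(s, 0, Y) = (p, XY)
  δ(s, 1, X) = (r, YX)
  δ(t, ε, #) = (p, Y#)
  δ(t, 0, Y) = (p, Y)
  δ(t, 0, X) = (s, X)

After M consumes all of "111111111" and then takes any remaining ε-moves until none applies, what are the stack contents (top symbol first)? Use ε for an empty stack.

Y#

(p, 111111111, #) ⊢ (q, 111111111, Y#) ⊢ (p, 11111111, #) ⊢ (q, 11111111, Y#) ⊢ (p, 1111111, #) ⊢ (q, 1111111, Y#) ⊢ (p, 111111, #) ⊢ (q, 111111, Y#) ⊢ (p, 11111, #) ⊢ (q, 11111, Y#) ⊢ (p, 1111, #) ⊢ (q, 1111, Y#) ⊢ (p, 111, #) ⊢ (q, 111, Y#) ⊢ (p, 11, #) ⊢ (q, 11, Y#) ⊢ (p, 1, #) ⊢ (q, 1, Y#) ⊢ (p, ε, #) ⊢ (q, ε, Y#)
All input consumed in state q with stack Y#.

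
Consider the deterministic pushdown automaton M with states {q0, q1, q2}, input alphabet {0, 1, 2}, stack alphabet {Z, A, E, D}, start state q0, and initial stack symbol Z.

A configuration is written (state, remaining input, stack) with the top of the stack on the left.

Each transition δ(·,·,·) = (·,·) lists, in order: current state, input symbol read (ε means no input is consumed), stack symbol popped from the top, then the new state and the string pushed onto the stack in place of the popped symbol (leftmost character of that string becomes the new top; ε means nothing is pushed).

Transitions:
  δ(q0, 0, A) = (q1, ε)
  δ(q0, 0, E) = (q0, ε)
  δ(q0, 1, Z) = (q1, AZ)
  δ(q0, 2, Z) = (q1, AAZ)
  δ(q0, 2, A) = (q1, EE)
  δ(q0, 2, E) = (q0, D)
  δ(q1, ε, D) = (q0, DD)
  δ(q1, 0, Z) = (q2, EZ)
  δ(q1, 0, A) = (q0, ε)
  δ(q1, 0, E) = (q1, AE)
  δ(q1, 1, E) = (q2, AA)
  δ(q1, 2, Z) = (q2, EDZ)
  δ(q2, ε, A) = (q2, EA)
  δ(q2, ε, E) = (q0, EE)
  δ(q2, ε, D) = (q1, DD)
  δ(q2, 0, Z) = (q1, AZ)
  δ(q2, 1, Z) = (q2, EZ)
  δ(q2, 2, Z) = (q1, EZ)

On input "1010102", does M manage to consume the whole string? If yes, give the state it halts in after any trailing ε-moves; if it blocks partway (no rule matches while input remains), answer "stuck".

(q0, 1010102, Z)
  read 1, top Z: go to q1, push AZ → (q1, 010102, AZ)
  read 0, top A: go to q0, push ε → (q0, 10102, Z)
  read 1, top Z: go to q1, push AZ → (q1, 0102, AZ)
  read 0, top A: go to q0, push ε → (q0, 102, Z)
  read 1, top Z: go to q1, push AZ → (q1, 02, AZ)
  read 0, top A: go to q0, push ε → (q0, 2, Z)
  read 2, top Z: go to q1, push AAZ → (q1, ε, AAZ)
All input consumed; M is in state q1.

q1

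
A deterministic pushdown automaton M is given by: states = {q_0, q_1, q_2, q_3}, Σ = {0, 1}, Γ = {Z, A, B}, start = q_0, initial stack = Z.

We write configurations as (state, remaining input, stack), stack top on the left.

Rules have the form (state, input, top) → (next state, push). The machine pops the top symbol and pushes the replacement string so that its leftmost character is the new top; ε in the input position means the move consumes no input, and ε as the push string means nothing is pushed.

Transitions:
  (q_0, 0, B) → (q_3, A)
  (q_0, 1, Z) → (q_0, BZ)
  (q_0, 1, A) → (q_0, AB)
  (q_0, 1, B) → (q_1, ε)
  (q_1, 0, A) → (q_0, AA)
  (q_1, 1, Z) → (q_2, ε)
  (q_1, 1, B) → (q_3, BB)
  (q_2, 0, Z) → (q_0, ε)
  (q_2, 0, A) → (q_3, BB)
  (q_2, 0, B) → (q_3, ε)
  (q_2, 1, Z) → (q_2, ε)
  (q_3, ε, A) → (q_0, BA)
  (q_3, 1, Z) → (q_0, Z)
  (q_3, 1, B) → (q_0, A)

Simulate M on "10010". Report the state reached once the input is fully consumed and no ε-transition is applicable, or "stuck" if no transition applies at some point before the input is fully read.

(q_0, 10010, Z)
  read 1, top Z: go to q_0, push BZ → (q_0, 0010, BZ)
  read 0, top B: go to q_3, push A → (q_3, 010, AZ)
  ε-move, top A: go to q_0, push BA → (q_0, 010, BAZ)
  read 0, top B: go to q_3, push A → (q_3, 10, AAZ)
  ε-move, top A: go to q_0, push BA → (q_0, 10, BAAZ)
  read 1, top B: go to q_1, push ε → (q_1, 0, AAZ)
  read 0, top A: go to q_0, push AA → (q_0, ε, AAAZ)
All input consumed; M is in state q_0.

q_0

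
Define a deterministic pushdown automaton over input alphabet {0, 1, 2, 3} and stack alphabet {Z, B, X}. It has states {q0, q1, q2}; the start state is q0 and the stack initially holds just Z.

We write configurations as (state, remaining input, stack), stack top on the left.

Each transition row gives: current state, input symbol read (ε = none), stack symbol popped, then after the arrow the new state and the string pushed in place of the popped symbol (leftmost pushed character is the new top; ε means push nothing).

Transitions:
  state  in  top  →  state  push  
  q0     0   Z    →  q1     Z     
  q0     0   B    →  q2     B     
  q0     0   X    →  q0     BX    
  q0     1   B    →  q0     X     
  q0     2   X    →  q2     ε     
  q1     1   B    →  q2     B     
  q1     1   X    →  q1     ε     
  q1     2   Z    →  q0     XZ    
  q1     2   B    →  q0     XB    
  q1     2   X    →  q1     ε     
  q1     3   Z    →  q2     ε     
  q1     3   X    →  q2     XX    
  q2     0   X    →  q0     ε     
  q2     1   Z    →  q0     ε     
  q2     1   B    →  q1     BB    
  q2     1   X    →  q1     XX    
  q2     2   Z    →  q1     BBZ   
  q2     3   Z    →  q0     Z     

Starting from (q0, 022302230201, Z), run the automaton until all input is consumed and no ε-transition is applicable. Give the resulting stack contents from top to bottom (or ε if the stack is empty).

XXZ

(q0, 022302230201, Z)
  read 0, top Z: go to q1, push Z → (q1, 22302230201, Z)
  read 2, top Z: go to q0, push XZ → (q0, 2302230201, XZ)
  read 2, top X: go to q2, push ε → (q2, 302230201, Z)
  read 3, top Z: go to q0, push Z → (q0, 02230201, Z)
  read 0, top Z: go to q1, push Z → (q1, 2230201, Z)
  read 2, top Z: go to q0, push XZ → (q0, 230201, XZ)
  read 2, top X: go to q2, push ε → (q2, 30201, Z)
  read 3, top Z: go to q0, push Z → (q0, 0201, Z)
  read 0, top Z: go to q1, push Z → (q1, 201, Z)
  read 2, top Z: go to q0, push XZ → (q0, 01, XZ)
  read 0, top X: go to q0, push BX → (q0, 1, BXZ)
  read 1, top B: go to q0, push X → (q0, ε, XXZ)
All input consumed in state q0 with stack XXZ.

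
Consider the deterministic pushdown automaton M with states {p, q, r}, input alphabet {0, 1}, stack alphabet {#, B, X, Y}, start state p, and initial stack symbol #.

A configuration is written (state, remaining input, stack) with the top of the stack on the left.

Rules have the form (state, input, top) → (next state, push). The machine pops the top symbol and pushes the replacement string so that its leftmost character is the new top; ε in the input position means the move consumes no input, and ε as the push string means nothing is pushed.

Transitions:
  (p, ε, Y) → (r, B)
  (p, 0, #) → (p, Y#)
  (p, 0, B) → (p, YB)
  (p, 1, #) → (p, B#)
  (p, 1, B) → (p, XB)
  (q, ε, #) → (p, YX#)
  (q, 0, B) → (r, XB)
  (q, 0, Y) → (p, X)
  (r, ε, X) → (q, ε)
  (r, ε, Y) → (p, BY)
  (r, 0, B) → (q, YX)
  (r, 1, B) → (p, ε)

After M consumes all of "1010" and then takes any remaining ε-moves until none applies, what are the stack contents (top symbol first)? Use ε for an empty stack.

BB#

(p, 1010, #) ⊢ (p, 010, B#) ⊢ (p, 10, YB#) ⊢ (r, 10, BB#) ⊢ (p, 0, B#) ⊢ (p, ε, YB#) ⊢ (r, ε, BB#)
All input consumed in state r with stack BB#.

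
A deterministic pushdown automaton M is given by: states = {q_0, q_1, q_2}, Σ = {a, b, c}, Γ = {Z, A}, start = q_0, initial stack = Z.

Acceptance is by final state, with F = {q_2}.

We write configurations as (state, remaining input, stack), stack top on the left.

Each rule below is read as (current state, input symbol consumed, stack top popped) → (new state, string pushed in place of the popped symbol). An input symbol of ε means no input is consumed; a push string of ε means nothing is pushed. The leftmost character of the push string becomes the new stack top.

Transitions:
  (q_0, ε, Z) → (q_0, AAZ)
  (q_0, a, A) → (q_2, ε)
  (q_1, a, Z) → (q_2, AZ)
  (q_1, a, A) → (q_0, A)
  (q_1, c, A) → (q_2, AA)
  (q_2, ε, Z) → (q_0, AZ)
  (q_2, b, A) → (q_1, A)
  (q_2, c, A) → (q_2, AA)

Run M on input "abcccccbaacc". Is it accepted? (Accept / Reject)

(q_0, abcccccbaacc, Z)
  ε-move, top Z: go to q_0, push AAZ → (q_0, abcccccbaacc, AAZ)
  read a, top A: go to q_2, push ε → (q_2, bcccccbaacc, AZ)
  read b, top A: go to q_1, push A → (q_1, cccccbaacc, AZ)
  read c, top A: go to q_2, push AA → (q_2, ccccbaacc, AAZ)
  read c, top A: go to q_2, push AA → (q_2, cccbaacc, AAAZ)
  read c, top A: go to q_2, push AA → (q_2, ccbaacc, AAAAZ)
  read c, top A: go to q_2, push AA → (q_2, cbaacc, AAAAAZ)
  read c, top A: go to q_2, push AA → (q_2, baacc, AAAAAAZ)
  read b, top A: go to q_1, push A → (q_1, aacc, AAAAAAZ)
  read a, top A: go to q_0, push A → (q_0, acc, AAAAAAZ)
  read a, top A: go to q_2, push ε → (q_2, cc, AAAAAZ)
  read c, top A: go to q_2, push AA → (q_2, c, AAAAAAZ)
  read c, top A: go to q_2, push AA → (q_2, ε, AAAAAAAZ)
All input consumed; state q_2 ∈ F.

Accept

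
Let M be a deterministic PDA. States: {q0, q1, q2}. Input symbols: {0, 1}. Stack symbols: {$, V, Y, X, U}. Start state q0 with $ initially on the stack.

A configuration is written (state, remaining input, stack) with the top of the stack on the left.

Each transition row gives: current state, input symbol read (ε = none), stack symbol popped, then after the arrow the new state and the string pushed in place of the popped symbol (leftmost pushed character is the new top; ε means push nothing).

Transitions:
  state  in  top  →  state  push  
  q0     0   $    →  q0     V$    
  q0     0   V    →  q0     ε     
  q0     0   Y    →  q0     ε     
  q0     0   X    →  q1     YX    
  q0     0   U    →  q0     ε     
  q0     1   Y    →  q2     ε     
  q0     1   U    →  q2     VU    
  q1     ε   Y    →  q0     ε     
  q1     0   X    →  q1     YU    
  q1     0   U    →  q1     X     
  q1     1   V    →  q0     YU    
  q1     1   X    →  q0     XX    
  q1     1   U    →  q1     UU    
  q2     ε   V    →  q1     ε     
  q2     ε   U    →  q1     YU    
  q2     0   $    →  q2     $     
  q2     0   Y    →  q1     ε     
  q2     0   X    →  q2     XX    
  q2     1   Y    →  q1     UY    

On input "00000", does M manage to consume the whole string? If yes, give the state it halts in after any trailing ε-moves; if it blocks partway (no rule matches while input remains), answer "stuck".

q0

(q0, 00000, $)
  read 0, top $: go to q0, push V$ → (q0, 0000, V$)
  read 0, top V: go to q0, push ε → (q0, 000, $)
  read 0, top $: go to q0, push V$ → (q0, 00, V$)
  read 0, top V: go to q0, push ε → (q0, 0, $)
  read 0, top $: go to q0, push V$ → (q0, ε, V$)
All input consumed; M is in state q0.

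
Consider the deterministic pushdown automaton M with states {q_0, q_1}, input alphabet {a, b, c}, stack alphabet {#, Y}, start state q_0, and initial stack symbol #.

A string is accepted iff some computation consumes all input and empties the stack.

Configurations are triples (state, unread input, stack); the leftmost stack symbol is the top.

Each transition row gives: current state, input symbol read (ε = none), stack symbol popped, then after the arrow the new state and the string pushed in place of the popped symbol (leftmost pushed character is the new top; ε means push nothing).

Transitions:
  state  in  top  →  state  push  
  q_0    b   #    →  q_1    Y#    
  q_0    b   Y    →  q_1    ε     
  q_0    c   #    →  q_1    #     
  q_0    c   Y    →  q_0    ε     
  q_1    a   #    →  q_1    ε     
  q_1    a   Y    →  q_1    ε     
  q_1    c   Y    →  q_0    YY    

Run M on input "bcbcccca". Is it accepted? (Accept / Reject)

Accept

(q_0, bcbcccca, #)
  read b, top #: go to q_1, push Y# → (q_1, cbcccca, Y#)
  read c, top Y: go to q_0, push YY → (q_0, bcccca, YY#)
  read b, top Y: go to q_1, push ε → (q_1, cccca, Y#)
  read c, top Y: go to q_0, push YY → (q_0, ccca, YY#)
  read c, top Y: go to q_0, push ε → (q_0, cca, Y#)
  read c, top Y: go to q_0, push ε → (q_0, ca, #)
  read c, top #: go to q_1, push # → (q_1, a, #)
  read a, top #: go to q_1, push ε → (q_1, ε, ε)
All input consumed and the stack is empty.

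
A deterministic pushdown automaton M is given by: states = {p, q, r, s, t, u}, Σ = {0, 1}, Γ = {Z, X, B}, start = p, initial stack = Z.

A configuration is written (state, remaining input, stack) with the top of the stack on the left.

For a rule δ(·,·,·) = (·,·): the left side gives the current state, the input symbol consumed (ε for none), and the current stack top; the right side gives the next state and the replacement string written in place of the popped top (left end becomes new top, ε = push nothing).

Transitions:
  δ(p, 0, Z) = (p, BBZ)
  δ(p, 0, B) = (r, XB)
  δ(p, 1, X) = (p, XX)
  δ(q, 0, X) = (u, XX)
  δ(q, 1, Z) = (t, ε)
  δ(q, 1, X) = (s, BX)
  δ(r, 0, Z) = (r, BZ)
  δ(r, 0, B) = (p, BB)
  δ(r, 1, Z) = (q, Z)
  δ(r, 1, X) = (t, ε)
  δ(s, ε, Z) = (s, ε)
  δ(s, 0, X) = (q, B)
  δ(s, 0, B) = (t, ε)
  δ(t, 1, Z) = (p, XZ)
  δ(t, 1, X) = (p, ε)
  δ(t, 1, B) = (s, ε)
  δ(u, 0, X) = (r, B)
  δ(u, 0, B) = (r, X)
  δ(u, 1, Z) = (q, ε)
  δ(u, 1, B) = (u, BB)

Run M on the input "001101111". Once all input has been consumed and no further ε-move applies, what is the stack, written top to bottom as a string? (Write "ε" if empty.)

(p, 001101111, Z)
  read 0, top Z: go to p, push BBZ → (p, 01101111, BBZ)
  read 0, top B: go to r, push XB → (r, 1101111, XBBZ)
  read 1, top X: go to t, push ε → (t, 101111, BBZ)
  read 1, top B: go to s, push ε → (s, 01111, BZ)
  read 0, top B: go to t, push ε → (t, 1111, Z)
  read 1, top Z: go to p, push XZ → (p, 111, XZ)
  read 1, top X: go to p, push XX → (p, 11, XXZ)
  read 1, top X: go to p, push XX → (p, 1, XXXZ)
  read 1, top X: go to p, push XX → (p, ε, XXXXZ)
All input consumed in state p with stack XXXXZ.

XXXXZ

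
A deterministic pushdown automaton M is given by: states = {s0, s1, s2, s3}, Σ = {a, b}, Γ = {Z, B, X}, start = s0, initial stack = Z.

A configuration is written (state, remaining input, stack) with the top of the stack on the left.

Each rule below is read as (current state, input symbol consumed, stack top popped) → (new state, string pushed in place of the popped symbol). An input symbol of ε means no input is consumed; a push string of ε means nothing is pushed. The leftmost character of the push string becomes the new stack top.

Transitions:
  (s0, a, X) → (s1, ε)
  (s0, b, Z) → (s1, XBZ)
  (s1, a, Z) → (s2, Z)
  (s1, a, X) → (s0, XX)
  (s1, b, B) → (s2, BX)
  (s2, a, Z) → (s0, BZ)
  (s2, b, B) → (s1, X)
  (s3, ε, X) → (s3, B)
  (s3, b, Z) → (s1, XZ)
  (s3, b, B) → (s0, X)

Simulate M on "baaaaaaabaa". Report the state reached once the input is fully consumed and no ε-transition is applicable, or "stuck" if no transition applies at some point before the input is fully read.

stuck

(s0, baaaaaaabaa, Z)
  read b, top Z: go to s1, push XBZ → (s1, aaaaaaabaa, XBZ)
  read a, top X: go to s0, push XX → (s0, aaaaaabaa, XXBZ)
  read a, top X: go to s1, push ε → (s1, aaaaabaa, XBZ)
  read a, top X: go to s0, push XX → (s0, aaaabaa, XXBZ)
  read a, top X: go to s1, push ε → (s1, aaabaa, XBZ)
  read a, top X: go to s0, push XX → (s0, aabaa, XXBZ)
  read a, top X: go to s1, push ε → (s1, abaa, XBZ)
  read a, top X: go to s0, push XX → (s0, baa, XXBZ)
No transition for (s0, b, top X); M blocks with input baa remaining.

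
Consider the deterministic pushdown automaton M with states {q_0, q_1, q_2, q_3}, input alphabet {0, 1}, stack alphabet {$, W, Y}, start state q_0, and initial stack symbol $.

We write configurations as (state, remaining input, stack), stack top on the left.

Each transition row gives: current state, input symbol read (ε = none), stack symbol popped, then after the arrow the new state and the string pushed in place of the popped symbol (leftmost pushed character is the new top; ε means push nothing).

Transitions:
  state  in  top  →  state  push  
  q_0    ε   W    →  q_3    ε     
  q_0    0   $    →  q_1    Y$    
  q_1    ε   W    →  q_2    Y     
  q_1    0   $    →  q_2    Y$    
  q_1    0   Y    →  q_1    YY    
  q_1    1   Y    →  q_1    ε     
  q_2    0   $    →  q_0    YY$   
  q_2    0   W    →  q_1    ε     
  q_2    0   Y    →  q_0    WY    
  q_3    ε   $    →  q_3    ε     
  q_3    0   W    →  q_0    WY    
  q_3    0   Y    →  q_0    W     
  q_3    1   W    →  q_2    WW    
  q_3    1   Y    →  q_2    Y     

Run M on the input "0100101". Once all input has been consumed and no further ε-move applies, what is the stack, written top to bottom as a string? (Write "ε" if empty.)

(q_0, 0100101, $)
  read 0, top $: go to q_1, push Y$ → (q_1, 100101, Y$)
  read 1, top Y: go to q_1, push ε → (q_1, 00101, $)
  read 0, top $: go to q_2, push Y$ → (q_2, 0101, Y$)
  read 0, top Y: go to q_0, push WY → (q_0, 101, WY$)
  ε-move, top W: go to q_3, push ε → (q_3, 101, Y$)
  read 1, top Y: go to q_2, push Y → (q_2, 01, Y$)
  read 0, top Y: go to q_0, push WY → (q_0, 1, WY$)
  ε-move, top W: go to q_3, push ε → (q_3, 1, Y$)
  read 1, top Y: go to q_2, push Y → (q_2, ε, Y$)
All input consumed in state q_2 with stack Y$.

Y$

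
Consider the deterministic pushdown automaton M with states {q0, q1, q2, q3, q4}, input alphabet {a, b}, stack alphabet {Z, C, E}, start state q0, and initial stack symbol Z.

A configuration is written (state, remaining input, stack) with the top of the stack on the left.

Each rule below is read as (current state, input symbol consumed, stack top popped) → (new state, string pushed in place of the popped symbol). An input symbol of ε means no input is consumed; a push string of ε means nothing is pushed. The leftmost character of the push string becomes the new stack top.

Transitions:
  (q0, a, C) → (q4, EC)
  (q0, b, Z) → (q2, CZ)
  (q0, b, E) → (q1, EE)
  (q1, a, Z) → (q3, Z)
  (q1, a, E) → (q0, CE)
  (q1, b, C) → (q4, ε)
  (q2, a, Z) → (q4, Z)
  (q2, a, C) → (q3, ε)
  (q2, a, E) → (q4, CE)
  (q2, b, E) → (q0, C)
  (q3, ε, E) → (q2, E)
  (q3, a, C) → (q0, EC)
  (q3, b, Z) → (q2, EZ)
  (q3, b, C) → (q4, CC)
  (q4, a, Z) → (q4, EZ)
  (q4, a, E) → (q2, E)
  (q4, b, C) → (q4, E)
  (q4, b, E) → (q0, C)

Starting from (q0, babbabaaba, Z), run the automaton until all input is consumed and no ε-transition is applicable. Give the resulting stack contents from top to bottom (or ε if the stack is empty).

(q0, babbabaaba, Z)
  read b, top Z: go to q2, push CZ → (q2, abbabaaba, CZ)
  read a, top C: go to q3, push ε → (q3, bbabaaba, Z)
  read b, top Z: go to q2, push EZ → (q2, babaaba, EZ)
  read b, top E: go to q0, push C → (q0, abaaba, CZ)
  read a, top C: go to q4, push EC → (q4, baaba, ECZ)
  read b, top E: go to q0, push C → (q0, aaba, CCZ)
  read a, top C: go to q4, push EC → (q4, aba, ECCZ)
  read a, top E: go to q2, push E → (q2, ba, ECCZ)
  read b, top E: go to q0, push C → (q0, a, CCCZ)
  read a, top C: go to q4, push EC → (q4, ε, ECCCZ)
All input consumed in state q4 with stack ECCCZ.

ECCCZ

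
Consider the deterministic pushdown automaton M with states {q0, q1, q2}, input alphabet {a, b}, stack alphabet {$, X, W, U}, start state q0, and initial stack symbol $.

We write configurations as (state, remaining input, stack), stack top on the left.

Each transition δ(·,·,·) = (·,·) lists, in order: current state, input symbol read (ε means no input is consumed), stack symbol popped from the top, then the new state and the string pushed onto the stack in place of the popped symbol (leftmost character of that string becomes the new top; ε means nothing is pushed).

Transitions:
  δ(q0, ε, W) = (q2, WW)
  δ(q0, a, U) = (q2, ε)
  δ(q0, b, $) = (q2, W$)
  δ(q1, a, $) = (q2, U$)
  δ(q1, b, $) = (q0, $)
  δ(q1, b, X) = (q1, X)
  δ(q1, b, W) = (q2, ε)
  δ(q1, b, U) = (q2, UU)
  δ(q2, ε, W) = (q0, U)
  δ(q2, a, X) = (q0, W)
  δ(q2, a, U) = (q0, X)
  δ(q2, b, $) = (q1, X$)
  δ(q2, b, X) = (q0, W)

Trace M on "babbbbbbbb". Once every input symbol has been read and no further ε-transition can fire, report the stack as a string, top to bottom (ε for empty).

(q0, babbbbbbbb, $)
  read b, top $: go to q2, push W$ → (q2, abbbbbbbb, W$)
  ε-move, top W: go to q0, push U → (q0, abbbbbbbb, U$)
  read a, top U: go to q2, push ε → (q2, bbbbbbbb, $)
  read b, top $: go to q1, push X$ → (q1, bbbbbbb, X$)
  read b, top X: go to q1, push X → (q1, bbbbbb, X$)
  read b, top X: go to q1, push X → (q1, bbbbb, X$)
  read b, top X: go to q1, push X → (q1, bbbb, X$)
  read b, top X: go to q1, push X → (q1, bbb, X$)
  read b, top X: go to q1, push X → (q1, bb, X$)
  read b, top X: go to q1, push X → (q1, b, X$)
  read b, top X: go to q1, push X → (q1, ε, X$)
All input consumed in state q1 with stack X$.

X$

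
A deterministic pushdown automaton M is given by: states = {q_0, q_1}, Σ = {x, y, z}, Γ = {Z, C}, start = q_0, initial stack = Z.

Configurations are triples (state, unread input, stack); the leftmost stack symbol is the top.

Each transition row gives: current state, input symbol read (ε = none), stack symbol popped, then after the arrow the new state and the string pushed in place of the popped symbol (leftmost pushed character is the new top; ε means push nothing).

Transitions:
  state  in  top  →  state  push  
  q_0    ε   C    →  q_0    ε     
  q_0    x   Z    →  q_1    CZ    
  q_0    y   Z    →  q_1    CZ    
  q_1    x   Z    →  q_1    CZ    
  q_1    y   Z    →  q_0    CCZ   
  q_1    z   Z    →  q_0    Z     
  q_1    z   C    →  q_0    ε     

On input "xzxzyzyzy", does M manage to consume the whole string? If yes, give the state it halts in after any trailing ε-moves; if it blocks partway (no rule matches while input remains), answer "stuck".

q_1

(q_0, xzxzyzyzy, Z) ⊢ (q_1, zxzyzyzy, CZ) ⊢ (q_0, xzyzyzy, Z) ⊢ (q_1, zyzyzy, CZ) ⊢ (q_0, yzyzy, Z) ⊢ (q_1, zyzy, CZ) ⊢ (q_0, yzy, Z) ⊢ (q_1, zy, CZ) ⊢ (q_0, y, Z) ⊢ (q_1, ε, CZ)
All input consumed; M is in state q_1.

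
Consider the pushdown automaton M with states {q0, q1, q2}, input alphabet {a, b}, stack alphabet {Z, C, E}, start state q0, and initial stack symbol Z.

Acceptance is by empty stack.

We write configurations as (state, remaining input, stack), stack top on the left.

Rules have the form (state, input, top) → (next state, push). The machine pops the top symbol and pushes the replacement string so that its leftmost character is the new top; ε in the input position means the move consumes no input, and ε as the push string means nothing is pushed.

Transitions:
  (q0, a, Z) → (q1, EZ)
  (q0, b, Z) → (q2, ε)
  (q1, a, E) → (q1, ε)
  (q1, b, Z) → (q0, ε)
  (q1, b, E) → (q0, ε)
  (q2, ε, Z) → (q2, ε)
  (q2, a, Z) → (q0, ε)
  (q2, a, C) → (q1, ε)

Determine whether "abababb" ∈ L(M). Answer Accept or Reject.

Accept

One accepting computation: (q0, abababb, Z) ⊢ (q1, bababb, EZ) ⊢ (q0, ababb, Z) ⊢ (q1, babb, EZ) ⊢ (q0, abb, Z) ⊢ (q1, bb, EZ) ⊢ (q0, b, Z) ⊢ (q2, ε, ε)
All input consumed and the stack is empty.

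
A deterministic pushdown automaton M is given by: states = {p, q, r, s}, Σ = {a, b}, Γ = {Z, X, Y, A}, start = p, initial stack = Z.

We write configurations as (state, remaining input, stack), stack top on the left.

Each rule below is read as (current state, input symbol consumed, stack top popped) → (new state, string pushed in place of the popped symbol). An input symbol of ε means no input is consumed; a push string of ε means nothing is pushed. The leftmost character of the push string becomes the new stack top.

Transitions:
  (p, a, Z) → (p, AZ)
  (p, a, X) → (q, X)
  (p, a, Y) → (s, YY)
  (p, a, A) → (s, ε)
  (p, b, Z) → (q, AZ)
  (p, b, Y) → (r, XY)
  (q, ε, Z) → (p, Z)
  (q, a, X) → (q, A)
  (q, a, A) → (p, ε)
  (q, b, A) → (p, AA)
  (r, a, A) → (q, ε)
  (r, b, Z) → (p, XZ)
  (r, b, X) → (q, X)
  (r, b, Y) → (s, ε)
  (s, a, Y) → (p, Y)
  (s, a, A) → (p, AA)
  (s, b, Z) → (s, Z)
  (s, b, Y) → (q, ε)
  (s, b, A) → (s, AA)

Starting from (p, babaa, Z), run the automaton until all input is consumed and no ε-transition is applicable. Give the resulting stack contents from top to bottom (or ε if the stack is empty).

(p, babaa, Z)
  read b, top Z: go to q, push AZ → (q, abaa, AZ)
  read a, top A: go to p, push ε → (p, baa, Z)
  read b, top Z: go to q, push AZ → (q, aa, AZ)
  read a, top A: go to p, push ε → (p, a, Z)
  read a, top Z: go to p, push AZ → (p, ε, AZ)
All input consumed in state p with stack AZ.

AZ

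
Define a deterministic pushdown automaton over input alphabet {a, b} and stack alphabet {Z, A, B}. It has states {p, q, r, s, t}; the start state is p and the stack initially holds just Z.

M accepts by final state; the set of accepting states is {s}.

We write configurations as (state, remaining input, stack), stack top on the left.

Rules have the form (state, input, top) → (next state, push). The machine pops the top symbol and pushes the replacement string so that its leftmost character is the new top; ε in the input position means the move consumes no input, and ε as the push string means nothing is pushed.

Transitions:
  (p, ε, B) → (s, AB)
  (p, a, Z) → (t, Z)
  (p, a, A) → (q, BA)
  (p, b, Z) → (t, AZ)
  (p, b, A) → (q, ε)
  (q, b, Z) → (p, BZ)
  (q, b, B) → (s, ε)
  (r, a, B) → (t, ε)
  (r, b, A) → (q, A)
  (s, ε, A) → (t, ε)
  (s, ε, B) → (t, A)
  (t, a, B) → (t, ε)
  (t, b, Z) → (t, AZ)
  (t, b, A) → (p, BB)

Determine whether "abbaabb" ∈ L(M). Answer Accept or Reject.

(p, abbaabb, Z)
  read a, top Z: go to t, push Z → (t, bbaabb, Z)
  read b, top Z: go to t, push AZ → (t, baabb, AZ)
  read b, top A: go to p, push BB → (p, aabb, BBZ)
  ε-move, top B: go to s, push AB → (s, aabb, ABBZ)
  ε-move, top A: go to t, push ε → (t, aabb, BBZ)
  read a, top B: go to t, push ε → (t, abb, BZ)
  read a, top B: go to t, push ε → (t, bb, Z)
  read b, top Z: go to t, push AZ → (t, b, AZ)
  read b, top A: go to p, push BB → (p, ε, BBZ)
  ε-move, top B: go to s, push AB → (s, ε, ABBZ)
All input consumed; state s ∈ F.

Accept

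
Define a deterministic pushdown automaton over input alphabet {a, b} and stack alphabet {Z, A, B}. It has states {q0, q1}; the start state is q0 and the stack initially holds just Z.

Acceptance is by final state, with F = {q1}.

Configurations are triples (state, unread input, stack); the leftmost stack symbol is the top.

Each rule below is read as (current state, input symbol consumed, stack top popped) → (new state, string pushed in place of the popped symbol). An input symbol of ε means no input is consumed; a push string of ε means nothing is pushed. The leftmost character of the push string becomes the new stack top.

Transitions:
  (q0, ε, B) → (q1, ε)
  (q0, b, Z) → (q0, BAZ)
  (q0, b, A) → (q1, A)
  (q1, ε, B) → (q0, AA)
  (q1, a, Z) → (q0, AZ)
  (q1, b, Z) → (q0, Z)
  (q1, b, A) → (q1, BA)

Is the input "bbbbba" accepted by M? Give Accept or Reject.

Reject

(q0, bbbbba, Z)
  read b, top Z: go to q0, push BAZ → (q0, bbbba, BAZ)
  ε-move, top B: go to q1, push ε → (q1, bbbba, AZ)
  read b, top A: go to q1, push BA → (q1, bbba, BAZ)
  ε-move, top B: go to q0, push AA → (q0, bbba, AAAZ)
  read b, top A: go to q1, push A → (q1, bba, AAAZ)
  read b, top A: go to q1, push BA → (q1, ba, BAAAZ)
  ε-move, top B: go to q0, push AA → (q0, ba, AAAAAZ)
  read b, top A: go to q1, push A → (q1, a, AAAAAZ)
No transition applies at (q1, a, AAAAAZ); input not fully consumed.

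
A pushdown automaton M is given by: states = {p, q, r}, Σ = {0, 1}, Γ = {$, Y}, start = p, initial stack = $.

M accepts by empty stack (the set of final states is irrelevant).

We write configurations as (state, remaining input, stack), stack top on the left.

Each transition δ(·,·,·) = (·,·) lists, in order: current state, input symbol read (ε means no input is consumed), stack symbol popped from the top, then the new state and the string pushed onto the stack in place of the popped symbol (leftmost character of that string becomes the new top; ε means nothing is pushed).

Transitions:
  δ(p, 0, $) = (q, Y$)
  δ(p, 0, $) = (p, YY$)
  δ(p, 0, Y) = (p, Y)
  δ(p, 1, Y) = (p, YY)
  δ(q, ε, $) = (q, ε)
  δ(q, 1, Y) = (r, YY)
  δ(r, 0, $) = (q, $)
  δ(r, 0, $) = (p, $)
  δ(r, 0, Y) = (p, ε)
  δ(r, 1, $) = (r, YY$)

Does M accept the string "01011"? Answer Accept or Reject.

No computation consumes all input and empties the stack.

Reject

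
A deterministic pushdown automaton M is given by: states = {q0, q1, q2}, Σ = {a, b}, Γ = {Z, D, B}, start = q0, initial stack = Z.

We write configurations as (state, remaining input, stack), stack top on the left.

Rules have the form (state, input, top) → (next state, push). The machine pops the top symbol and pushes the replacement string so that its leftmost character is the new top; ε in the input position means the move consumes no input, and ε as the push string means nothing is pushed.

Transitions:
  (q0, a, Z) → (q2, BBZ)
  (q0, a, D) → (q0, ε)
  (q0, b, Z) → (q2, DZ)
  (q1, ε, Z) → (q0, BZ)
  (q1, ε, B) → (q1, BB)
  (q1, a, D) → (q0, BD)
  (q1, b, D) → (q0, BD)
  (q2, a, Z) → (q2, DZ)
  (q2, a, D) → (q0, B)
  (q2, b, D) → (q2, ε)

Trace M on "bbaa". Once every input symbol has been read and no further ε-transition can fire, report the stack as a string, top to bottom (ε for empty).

(q0, bbaa, Z)
  read b, top Z: go to q2, push DZ → (q2, baa, DZ)
  read b, top D: go to q2, push ε → (q2, aa, Z)
  read a, top Z: go to q2, push DZ → (q2, a, DZ)
  read a, top D: go to q0, push B → (q0, ε, BZ)
All input consumed in state q0 with stack BZ.

BZ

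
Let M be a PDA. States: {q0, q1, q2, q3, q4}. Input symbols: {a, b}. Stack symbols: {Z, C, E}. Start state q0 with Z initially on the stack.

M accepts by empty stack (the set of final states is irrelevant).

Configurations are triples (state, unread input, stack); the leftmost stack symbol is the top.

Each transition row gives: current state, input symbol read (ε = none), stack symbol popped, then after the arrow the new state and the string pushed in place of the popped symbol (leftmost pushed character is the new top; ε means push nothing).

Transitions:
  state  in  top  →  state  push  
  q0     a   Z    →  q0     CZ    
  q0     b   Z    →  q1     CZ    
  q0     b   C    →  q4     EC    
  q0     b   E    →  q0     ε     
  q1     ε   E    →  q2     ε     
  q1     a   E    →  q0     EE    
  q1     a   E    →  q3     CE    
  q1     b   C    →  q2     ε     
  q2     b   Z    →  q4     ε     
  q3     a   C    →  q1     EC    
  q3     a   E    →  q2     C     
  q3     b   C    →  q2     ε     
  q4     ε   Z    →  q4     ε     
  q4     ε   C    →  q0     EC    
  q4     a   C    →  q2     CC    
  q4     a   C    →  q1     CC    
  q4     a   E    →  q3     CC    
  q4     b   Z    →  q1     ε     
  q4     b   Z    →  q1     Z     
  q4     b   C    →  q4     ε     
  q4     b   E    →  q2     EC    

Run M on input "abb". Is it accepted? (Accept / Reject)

No computation consumes all input and empties the stack.

Reject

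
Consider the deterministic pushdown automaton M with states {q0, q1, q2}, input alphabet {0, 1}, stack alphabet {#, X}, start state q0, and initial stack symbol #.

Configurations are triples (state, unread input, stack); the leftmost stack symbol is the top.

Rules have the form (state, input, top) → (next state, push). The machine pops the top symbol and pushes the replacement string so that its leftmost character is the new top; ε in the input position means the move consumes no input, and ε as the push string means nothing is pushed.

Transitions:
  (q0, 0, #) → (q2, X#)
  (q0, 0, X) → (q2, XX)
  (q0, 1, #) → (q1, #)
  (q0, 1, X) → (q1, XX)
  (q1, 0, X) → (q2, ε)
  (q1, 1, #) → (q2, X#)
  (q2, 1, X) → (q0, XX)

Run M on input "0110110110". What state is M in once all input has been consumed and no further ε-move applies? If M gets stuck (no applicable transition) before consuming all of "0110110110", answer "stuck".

(q0, 0110110110, #)
  read 0, top #: go to q2, push X# → (q2, 110110110, X#)
  read 1, top X: go to q0, push XX → (q0, 10110110, XX#)
  read 1, top X: go to q1, push XX → (q1, 0110110, XXX#)
  read 0, top X: go to q2, push ε → (q2, 110110, XX#)
  read 1, top X: go to q0, push XX → (q0, 10110, XXX#)
  read 1, top X: go to q1, push XX → (q1, 0110, XXXX#)
  read 0, top X: go to q2, push ε → (q2, 110, XXX#)
  read 1, top X: go to q0, push XX → (q0, 10, XXXX#)
  read 1, top X: go to q1, push XX → (q1, 0, XXXXX#)
  read 0, top X: go to q2, push ε → (q2, ε, XXXX#)
All input consumed; M is in state q2.

q2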